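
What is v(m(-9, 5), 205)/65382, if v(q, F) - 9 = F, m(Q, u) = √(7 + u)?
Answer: 107/32691 ≈ 0.0032731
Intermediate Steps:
v(q, F) = 9 + F
v(m(-9, 5), 205)/65382 = (9 + 205)/65382 = 214*(1/65382) = 107/32691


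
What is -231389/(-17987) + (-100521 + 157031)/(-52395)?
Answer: 2221436257/188485773 ≈ 11.786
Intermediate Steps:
-231389/(-17987) + (-100521 + 157031)/(-52395) = -231389*(-1/17987) + 56510*(-1/52395) = 231389/17987 - 11302/10479 = 2221436257/188485773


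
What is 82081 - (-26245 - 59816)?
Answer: 168142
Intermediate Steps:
82081 - (-26245 - 59816) = 82081 - 1*(-86061) = 82081 + 86061 = 168142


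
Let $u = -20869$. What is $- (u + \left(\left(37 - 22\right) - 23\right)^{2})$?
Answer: $20805$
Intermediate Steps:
$- (u + \left(\left(37 - 22\right) - 23\right)^{2}) = - (-20869 + \left(\left(37 - 22\right) - 23\right)^{2}) = - (-20869 + \left(15 - 23\right)^{2}) = - (-20869 + \left(-8\right)^{2}) = - (-20869 + 64) = \left(-1\right) \left(-20805\right) = 20805$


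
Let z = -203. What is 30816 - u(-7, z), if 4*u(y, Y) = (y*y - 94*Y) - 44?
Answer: 104177/4 ≈ 26044.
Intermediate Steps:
u(y, Y) = -11 - 47*Y/2 + y²/4 (u(y, Y) = ((y*y - 94*Y) - 44)/4 = ((y² - 94*Y) - 44)/4 = (-44 + y² - 94*Y)/4 = -11 - 47*Y/2 + y²/4)
30816 - u(-7, z) = 30816 - (-11 - 47/2*(-203) + (¼)*(-7)²) = 30816 - (-11 + 9541/2 + (¼)*49) = 30816 - (-11 + 9541/2 + 49/4) = 30816 - 1*19087/4 = 30816 - 19087/4 = 104177/4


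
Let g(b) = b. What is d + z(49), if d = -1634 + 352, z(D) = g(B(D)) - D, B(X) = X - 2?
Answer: -1284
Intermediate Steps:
B(X) = -2 + X
z(D) = -2 (z(D) = (-2 + D) - D = -2)
d = -1282
d + z(49) = -1282 - 2 = -1284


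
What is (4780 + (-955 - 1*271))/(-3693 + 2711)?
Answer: -1777/491 ≈ -3.6191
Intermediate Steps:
(4780 + (-955 - 1*271))/(-3693 + 2711) = (4780 + (-955 - 271))/(-982) = (4780 - 1226)*(-1/982) = 3554*(-1/982) = -1777/491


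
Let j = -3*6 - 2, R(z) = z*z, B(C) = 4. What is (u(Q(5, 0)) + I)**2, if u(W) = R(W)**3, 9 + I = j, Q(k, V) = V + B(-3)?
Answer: 16540489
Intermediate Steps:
R(z) = z**2
j = -20 (j = -18 - 2 = -20)
Q(k, V) = 4 + V (Q(k, V) = V + 4 = 4 + V)
I = -29 (I = -9 - 20 = -29)
u(W) = W**6 (u(W) = (W**2)**3 = W**6)
(u(Q(5, 0)) + I)**2 = ((4 + 0)**6 - 29)**2 = (4**6 - 29)**2 = (4096 - 29)**2 = 4067**2 = 16540489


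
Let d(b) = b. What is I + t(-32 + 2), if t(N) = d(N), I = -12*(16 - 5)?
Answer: -162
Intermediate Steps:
I = -132 (I = -12*11 = -132)
t(N) = N
I + t(-32 + 2) = -132 + (-32 + 2) = -132 - 30 = -162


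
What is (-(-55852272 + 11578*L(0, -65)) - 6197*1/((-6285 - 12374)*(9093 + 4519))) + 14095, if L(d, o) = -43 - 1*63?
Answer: 14501001563955777/253986308 ≈ 5.7094e+7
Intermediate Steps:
L(d, o) = -106 (L(d, o) = -43 - 63 = -106)
(-(-55852272 + 11578*L(0, -65)) - 6197*1/((-6285 - 12374)*(9093 + 4519))) + 14095 = (-11578/(1/(-4824 - 106)) - 6197*1/((-6285 - 12374)*(9093 + 4519))) + 14095 = (-11578/(1/(-4930)) - 6197/(13612*(-18659))) + 14095 = (-11578/(-1/4930) - 6197/(-253986308)) + 14095 = (-11578*(-4930) - 6197*(-1/253986308)) + 14095 = (57079540 + 6197/253986308) + 14095 = 14497421626944517/253986308 + 14095 = 14501001563955777/253986308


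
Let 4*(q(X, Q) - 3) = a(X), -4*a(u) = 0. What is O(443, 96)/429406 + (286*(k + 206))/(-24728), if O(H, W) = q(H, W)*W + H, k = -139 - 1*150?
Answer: 232075359/241326172 ≈ 0.96167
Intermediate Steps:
a(u) = 0 (a(u) = -¼*0 = 0)
k = -289 (k = -139 - 150 = -289)
q(X, Q) = 3 (q(X, Q) = 3 + (¼)*0 = 3 + 0 = 3)
O(H, W) = H + 3*W (O(H, W) = 3*W + H = H + 3*W)
O(443, 96)/429406 + (286*(k + 206))/(-24728) = (443 + 3*96)/429406 + (286*(-289 + 206))/(-24728) = (443 + 288)*(1/429406) + (286*(-83))*(-1/24728) = 731*(1/429406) - 23738*(-1/24728) = 731/429406 + 1079/1124 = 232075359/241326172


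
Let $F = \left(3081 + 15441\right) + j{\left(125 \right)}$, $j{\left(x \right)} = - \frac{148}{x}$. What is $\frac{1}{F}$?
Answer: $\frac{125}{2315102} \approx 5.3993 \cdot 10^{-5}$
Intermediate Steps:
$F = \frac{2315102}{125}$ ($F = \left(3081 + 15441\right) - \frac{148}{125} = 18522 - \frac{148}{125} = \frac{2315102}{125} \approx 18521.0$)
$\frac{1}{F} = \frac{1}{\frac{2315102}{125}} = \frac{125}{2315102}$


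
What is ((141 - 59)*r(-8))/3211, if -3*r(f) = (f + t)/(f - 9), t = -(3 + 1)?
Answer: -328/54587 ≈ -0.0060088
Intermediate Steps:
t = -4 (t = -1*4 = -4)
r(f) = -(-4 + f)/(3*(-9 + f)) (r(f) = -(f - 4)/(3*(f - 9)) = -(-4 + f)/(3*(-9 + f)))
((141 - 59)*r(-8))/3211 = ((141 - 59)*((4 - 1*(-8))/(3*(-9 - 8))))/3211 = (82*((1/3)*(4 + 8)/(-17)))*(1/3211) = (82*((1/3)*(-1/17)*12))*(1/3211) = (82*(-4/17))*(1/3211) = -328/17*1/3211 = -328/54587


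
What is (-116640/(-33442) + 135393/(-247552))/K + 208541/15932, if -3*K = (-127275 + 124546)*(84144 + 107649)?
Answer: 5378697753728050981079/410918776173703761152 ≈ 13.089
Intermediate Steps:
K = 174467699 (K = -(-127275 + 124546)*(84144 + 107649)/3 = -(-2729)*191793/3 = -⅓*(-523403097) = 174467699)
(-116640/(-33442) + 135393/(-247552))/K + 208541/15932 = (-116640/(-33442) + 135393/(-247552))/174467699 + 208541/15932 = (-116640*(-1/33442) + 135393*(-1/247552))*(1/174467699) + 208541*(1/15932) = (58320/16721 - 135393/247552)*(1/174467699) + 208541/15932 = (12173326287/4139316992)*(1/174467699) + 208541/15932 = 12173326287/722177111025841408 + 208541/15932 = 5378697753728050981079/410918776173703761152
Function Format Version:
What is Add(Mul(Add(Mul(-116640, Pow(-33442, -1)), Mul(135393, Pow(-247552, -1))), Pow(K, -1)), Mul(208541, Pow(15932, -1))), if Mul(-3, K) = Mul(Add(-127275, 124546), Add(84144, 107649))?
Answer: Rational(5378697753728050981079, 410918776173703761152) ≈ 13.089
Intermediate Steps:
K = 174467699 (K = Mul(Rational(-1, 3), Mul(Add(-127275, 124546), Add(84144, 107649))) = Mul(Rational(-1, 3), Mul(-2729, 191793)) = Mul(Rational(-1, 3), -523403097) = 174467699)
Add(Mul(Add(Mul(-116640, Pow(-33442, -1)), Mul(135393, Pow(-247552, -1))), Pow(K, -1)), Mul(208541, Pow(15932, -1))) = Add(Mul(Add(Mul(-116640, Pow(-33442, -1)), Mul(135393, Pow(-247552, -1))), Pow(174467699, -1)), Mul(208541, Pow(15932, -1))) = Add(Mul(Add(Mul(-116640, Rational(-1, 33442)), Mul(135393, Rational(-1, 247552))), Rational(1, 174467699)), Mul(208541, Rational(1, 15932))) = Add(Mul(Add(Rational(58320, 16721), Rational(-135393, 247552)), Rational(1, 174467699)), Rational(208541, 15932)) = Add(Mul(Rational(12173326287, 4139316992), Rational(1, 174467699)), Rational(208541, 15932)) = Add(Rational(12173326287, 722177111025841408), Rational(208541, 15932)) = Rational(5378697753728050981079, 410918776173703761152)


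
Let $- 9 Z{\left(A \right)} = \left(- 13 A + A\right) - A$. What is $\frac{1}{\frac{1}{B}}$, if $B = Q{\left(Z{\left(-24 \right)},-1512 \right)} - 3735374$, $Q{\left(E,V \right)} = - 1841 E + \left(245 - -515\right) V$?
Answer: $- \frac{14462018}{3} \approx -4.8207 \cdot 10^{6}$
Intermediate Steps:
$Z{\left(A \right)} = \frac{13 A}{9}$ ($Z{\left(A \right)} = - \frac{\left(- 13 A + A\right) - A}{9} = - \frac{- 12 A - A}{9} = - \frac{\left(-13\right) A}{9} = \frac{13 A}{9}$)
$Q{\left(E,V \right)} = - 1841 E + 760 V$ ($Q{\left(E,V \right)} = - 1841 E + \left(245 + 515\right) V = - 1841 E + 760 V$)
$B = - \frac{14462018}{3}$ ($B = \left(- 1841 \cdot \frac{13}{9} \left(-24\right) + 760 \left(-1512\right)\right) - 3735374 = \left(\left(-1841\right) \left(- \frac{104}{3}\right) - 1149120\right) - 3735374 = \left(\frac{191464}{3} - 1149120\right) - 3735374 = - \frac{3255896}{3} - 3735374 = - \frac{14462018}{3} \approx -4.8207 \cdot 10^{6}$)
$\frac{1}{\frac{1}{B}} = \frac{1}{\frac{1}{- \frac{14462018}{3}}} = \frac{1}{- \frac{3}{14462018}} = - \frac{14462018}{3}$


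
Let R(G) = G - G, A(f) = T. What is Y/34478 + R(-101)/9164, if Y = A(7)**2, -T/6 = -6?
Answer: 648/17239 ≈ 0.037589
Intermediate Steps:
T = 36 (T = -6*(-6) = 36)
A(f) = 36
R(G) = 0
Y = 1296 (Y = 36**2 = 1296)
Y/34478 + R(-101)/9164 = 1296/34478 + 0/9164 = 1296*(1/34478) + 0*(1/9164) = 648/17239 + 0 = 648/17239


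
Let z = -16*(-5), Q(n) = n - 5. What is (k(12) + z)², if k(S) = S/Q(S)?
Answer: 327184/49 ≈ 6677.2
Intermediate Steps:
Q(n) = -5 + n
z = 80
k(S) = S/(-5 + S)
(k(12) + z)² = (12/(-5 + 12) + 80)² = (12/7 + 80)² = (572/7)² = 327184/49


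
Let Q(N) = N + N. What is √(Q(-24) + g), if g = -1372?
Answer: 2*I*√355 ≈ 37.683*I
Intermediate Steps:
Q(N) = 2*N
√(Q(-24) + g) = √(2*(-24) - 1372) = √(-48 - 1372) = √(-1420) = 2*I*√355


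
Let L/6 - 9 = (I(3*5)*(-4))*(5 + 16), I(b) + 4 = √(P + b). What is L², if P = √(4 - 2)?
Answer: 324*(115 - 28*√(15 + √2))² ≈ 788.00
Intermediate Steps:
P = √2 ≈ 1.4142
I(b) = -4 + √(b + √2) (I(b) = -4 + √(√2 + b) = -4 + √(b + √2))
L = 2070 - 504*√(15 + √2) (L = 54 + 6*(((-4 + √(3*5 + √2))*(-4))*(5 + 16)) = 54 + 6*(((-4 + √(15 + √2))*(-4))*21) = 54 + 6*((16 - 4*√(15 + √2))*21) = 54 + 6*(336 - 84*√(15 + √2)) = 54 + (2016 - 504*√(15 + √2)) = 2070 - 504*√(15 + √2) ≈ 28.071)
L² = (2070 - 504*√(15 + √2))²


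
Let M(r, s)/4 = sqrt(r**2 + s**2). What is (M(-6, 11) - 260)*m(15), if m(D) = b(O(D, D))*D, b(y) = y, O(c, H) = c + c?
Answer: -117000 + 1800*sqrt(157) ≈ -94446.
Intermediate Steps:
O(c, H) = 2*c
m(D) = 2*D**2 (m(D) = (2*D)*D = 2*D**2)
M(r, s) = 4*sqrt(r**2 + s**2)
(M(-6, 11) - 260)*m(15) = (4*sqrt((-6)**2 + 11**2) - 260)*(2*15**2) = (4*sqrt(36 + 121) - 260)*(2*225) = (4*sqrt(157) - 260)*450 = (-260 + 4*sqrt(157))*450 = -117000 + 1800*sqrt(157)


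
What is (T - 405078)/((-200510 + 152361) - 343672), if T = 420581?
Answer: -15503/391821 ≈ -0.039567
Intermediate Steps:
(T - 405078)/((-200510 + 152361) - 343672) = (420581 - 405078)/((-200510 + 152361) - 343672) = 15503/(-48149 - 343672) = 15503/(-391821) = 15503*(-1/391821) = -15503/391821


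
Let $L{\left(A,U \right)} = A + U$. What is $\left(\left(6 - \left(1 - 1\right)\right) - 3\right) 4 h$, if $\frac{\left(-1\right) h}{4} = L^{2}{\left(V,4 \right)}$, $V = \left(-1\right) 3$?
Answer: $-48$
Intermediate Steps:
$V = -3$
$h = -4$ ($h = - 4 \left(-3 + 4\right)^{2} = - 4 \cdot 1^{2} = \left(-4\right) 1 = -4$)
$\left(\left(6 - \left(1 - 1\right)\right) - 3\right) 4 h = \left(\left(6 - \left(1 - 1\right)\right) - 3\right) 4 \left(-4\right) = \left(\left(6 - 0\right) - 3\right) 4 \left(-4\right) = \left(\left(6 + \left(-1 + 1\right)\right) - 3\right) 4 \left(-4\right) = \left(\left(6 + 0\right) - 3\right) 4 \left(-4\right) = \left(6 - 3\right) 4 \left(-4\right) = 3 \cdot 4 \left(-4\right) = 12 \left(-4\right) = -48$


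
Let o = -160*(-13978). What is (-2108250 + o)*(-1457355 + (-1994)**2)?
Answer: 322970464630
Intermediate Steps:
o = 2236480
(-2108250 + o)*(-1457355 + (-1994)**2) = (-2108250 + 2236480)*(-1457355 + (-1994)**2) = 128230*(-1457355 + 3976036) = 128230*2518681 = 322970464630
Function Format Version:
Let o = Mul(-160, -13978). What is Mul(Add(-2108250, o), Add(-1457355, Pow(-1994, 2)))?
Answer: 322970464630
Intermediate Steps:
o = 2236480
Mul(Add(-2108250, o), Add(-1457355, Pow(-1994, 2))) = Mul(Add(-2108250, 2236480), Add(-1457355, Pow(-1994, 2))) = Mul(128230, Add(-1457355, 3976036)) = Mul(128230, 2518681) = 322970464630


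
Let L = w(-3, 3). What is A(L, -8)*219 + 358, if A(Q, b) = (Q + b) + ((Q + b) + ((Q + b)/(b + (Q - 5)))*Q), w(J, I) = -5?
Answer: -36761/6 ≈ -6126.8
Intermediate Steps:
L = -5
A(Q, b) = 2*Q + 2*b + Q*(Q + b)/(-5 + Q + b) (A(Q, b) = (Q + b) + ((Q + b) + ((Q + b)/(b + (-5 + Q)))*Q) = (Q + b) + ((Q + b) + ((Q + b)/(-5 + Q + b))*Q) = (Q + b) + ((Q + b) + Q*(Q + b)/(-5 + Q + b)) = (Q + b) + (Q + b + Q*(Q + b)/(-5 + Q + b)) = 2*Q + 2*b + Q*(Q + b)/(-5 + Q + b))
A(L, -8)*219 + 358 = ((-10*(-5) - 10*(-8) + 2*(-8)² + 3*(-5)² + 5*(-5)*(-8))/(-5 - 5 - 8))*219 + 358 = ((50 + 80 + 2*64 + 3*25 + 200)/(-18))*219 + 358 = -(50 + 80 + 128 + 75 + 200)/18*219 + 358 = -1/18*533*219 + 358 = -533/18*219 + 358 = -38909/6 + 358 = -36761/6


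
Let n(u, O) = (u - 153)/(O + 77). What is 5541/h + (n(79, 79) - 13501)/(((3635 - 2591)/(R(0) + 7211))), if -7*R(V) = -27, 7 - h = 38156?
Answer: -36232423365304/388318671 ≈ -93306.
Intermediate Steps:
h = -38149 (h = 7 - 1*38156 = 7 - 38156 = -38149)
R(V) = 27/7 (R(V) = -1/7*(-27) = 27/7)
n(u, O) = (-153 + u)/(77 + O)
5541/h + (n(79, 79) - 13501)/(((3635 - 2591)/(R(0) + 7211))) = 5541/(-38149) + ((-153 + 79)/(77 + 79) - 13501)/(((3635 - 2591)/(27/7 + 7211))) = 5541*(-1/38149) + (-74/156 - 13501)/((1044/(50504/7))) = -5541/38149 + ((1/156)*(-74) - 13501)/((1044*(7/50504))) = -5541/38149 + (-37/78 - 13501)/(1827/12626) = -5541/38149 - 1053115/78*12626/1827 = -5541/38149 - 949759285/10179 = -36232423365304/388318671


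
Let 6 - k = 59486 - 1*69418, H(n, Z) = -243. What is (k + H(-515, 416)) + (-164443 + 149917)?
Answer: -4831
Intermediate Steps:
k = 9938 (k = 6 - (59486 - 1*69418) = 6 - (59486 - 69418) = 6 - 1*(-9932) = 6 + 9932 = 9938)
(k + H(-515, 416)) + (-164443 + 149917) = (9938 - 243) + (-164443 + 149917) = 9695 - 14526 = -4831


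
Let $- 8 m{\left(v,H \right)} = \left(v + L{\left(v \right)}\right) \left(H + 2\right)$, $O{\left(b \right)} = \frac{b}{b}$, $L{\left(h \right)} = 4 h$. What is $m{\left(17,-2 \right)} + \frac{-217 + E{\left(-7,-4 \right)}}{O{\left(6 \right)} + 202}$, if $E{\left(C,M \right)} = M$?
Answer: $- \frac{221}{203} \approx -1.0887$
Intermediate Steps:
$O{\left(b \right)} = 1$
$m{\left(v,H \right)} = - \frac{5 v \left(2 + H\right)}{8}$ ($m{\left(v,H \right)} = - \frac{\left(v + 4 v\right) \left(H + 2\right)}{8} = - \frac{5 v \left(2 + H\right)}{8}$)
$m{\left(17,-2 \right)} + \frac{-217 + E{\left(-7,-4 \right)}}{O{\left(6 \right)} + 202} = \frac{5}{8} \cdot 17 \left(-2 - -2\right) + \frac{-217 - 4}{1 + 202} = \frac{5}{8} \cdot 17 \left(-2 + 2\right) - \frac{221}{203} = \frac{5}{8} \cdot 17 \cdot 0 - \frac{221}{203} = 0 - \frac{221}{203} = - \frac{221}{203}$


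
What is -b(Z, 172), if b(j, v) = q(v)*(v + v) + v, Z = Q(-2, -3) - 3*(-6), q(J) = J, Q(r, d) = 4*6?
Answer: -59340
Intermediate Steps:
Q(r, d) = 24
Z = 42 (Z = 24 - 3*(-6) = 24 + 18 = 42)
b(j, v) = v + 2*v² (b(j, v) = v*(v + v) + v = v*(2*v) + v = 2*v² + v = v + 2*v²)
-b(Z, 172) = -172*(1 + 2*172) = -172*(1 + 344) = -172*345 = -1*59340 = -59340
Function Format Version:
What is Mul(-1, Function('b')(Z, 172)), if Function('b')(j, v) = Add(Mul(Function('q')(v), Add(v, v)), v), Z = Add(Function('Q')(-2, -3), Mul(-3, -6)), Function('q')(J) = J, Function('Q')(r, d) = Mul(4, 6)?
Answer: -59340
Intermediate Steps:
Function('Q')(r, d) = 24
Z = 42 (Z = Add(24, Mul(-3, -6)) = Add(24, 18) = 42)
Function('b')(j, v) = Add(v, Mul(2, Pow(v, 2))) (Function('b')(j, v) = Add(Mul(v, Add(v, v)), v) = Add(Mul(v, Mul(2, v)), v) = Add(Mul(2, Pow(v, 2)), v) = Add(v, Mul(2, Pow(v, 2))))
Mul(-1, Function('b')(Z, 172)) = Mul(-1, Mul(172, Add(1, Mul(2, 172)))) = Mul(-1, Mul(172, Add(1, 344))) = Mul(-1, Mul(172, 345)) = Mul(-1, 59340) = -59340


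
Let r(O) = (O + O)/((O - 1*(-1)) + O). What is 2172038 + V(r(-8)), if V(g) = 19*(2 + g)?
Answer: 32581444/15 ≈ 2.1721e+6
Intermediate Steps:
r(O) = 2*O/(1 + 2*O) (r(O) = (2*O)/((O + 1) + O) = (2*O)/((1 + O) + O) = (2*O)/(1 + 2*O) = 2*O/(1 + 2*O))
V(g) = 38 + 19*g
2172038 + V(r(-8)) = 2172038 + (38 + 19*(2*(-8)/(1 + 2*(-8)))) = 2172038 + (38 + 19*(2*(-8)/(1 - 16))) = 2172038 + (38 + 19*(2*(-8)/(-15))) = 2172038 + (38 + 19*(2*(-8)*(-1/15))) = 2172038 + (38 + 19*(16/15)) = 2172038 + (38 + 304/15) = 2172038 + 874/15 = 32581444/15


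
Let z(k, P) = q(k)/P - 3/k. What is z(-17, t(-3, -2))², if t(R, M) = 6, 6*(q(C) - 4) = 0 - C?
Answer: 648025/374544 ≈ 1.7302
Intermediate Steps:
q(C) = 4 - C/6 (q(C) = 4 + (0 - C)/6 = 4 + (-C)/6 = 4 - C/6)
z(k, P) = -3/k + (4 - k/6)/P (z(k, P) = (4 - k/6)/P - 3/k = -3/k + (4 - k/6)/P)
z(-17, t(-3, -2))² = (-3/(-17) + 4/6 - ⅙*(-17)/6)² = (-3*(-1/17) + 4*(⅙) - ⅙*(-17)*⅙)² = (3/17 + ⅔ + 17/36)² = (805/612)² = 648025/374544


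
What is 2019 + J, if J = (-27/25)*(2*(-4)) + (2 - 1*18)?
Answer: 50291/25 ≈ 2011.6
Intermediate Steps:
J = -184/25 (J = -27*1/25*(-8) + (2 - 18) = -27/25*(-8) - 16 = 216/25 - 16 = -184/25 ≈ -7.3600)
2019 + J = 2019 - 184/25 = 50291/25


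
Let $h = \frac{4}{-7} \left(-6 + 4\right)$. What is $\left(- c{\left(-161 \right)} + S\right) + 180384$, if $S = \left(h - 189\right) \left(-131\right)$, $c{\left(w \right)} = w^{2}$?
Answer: $\frac{1253506}{7} \approx 1.7907 \cdot 10^{5}$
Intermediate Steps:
$h = \frac{8}{7}$ ($h = 4 \left(- \frac{1}{7}\right) \left(-2\right) = \left(- \frac{4}{7}\right) \left(-2\right) = \frac{8}{7} \approx 1.1429$)
$S = \frac{172265}{7}$ ($S = \left(\frac{8}{7} - 189\right) \left(-131\right) = \left(- \frac{1315}{7}\right) \left(-131\right) = \frac{172265}{7} \approx 24609.0$)
$\left(- c{\left(-161 \right)} + S\right) + 180384 = \left(- \left(-161\right)^{2} + \frac{172265}{7}\right) + 180384 = \left(\left(-1\right) 25921 + \frac{172265}{7}\right) + 180384 = \left(-25921 + \frac{172265}{7}\right) + 180384 = - \frac{9182}{7} + 180384 = \frac{1253506}{7}$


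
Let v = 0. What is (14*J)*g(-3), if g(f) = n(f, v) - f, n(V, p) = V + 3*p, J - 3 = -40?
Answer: 0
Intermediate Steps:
J = -37 (J = 3 - 40 = -37)
g(f) = 0 (g(f) = (f + 3*0) - f = (f + 0) - f = f - f = 0)
(14*J)*g(-3) = (14*(-37))*0 = -518*0 = 0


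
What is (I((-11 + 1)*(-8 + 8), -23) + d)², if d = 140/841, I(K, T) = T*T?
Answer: 198050810841/707281 ≈ 2.8002e+5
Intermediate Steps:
I(K, T) = T²
d = 140/841 (d = 140*(1/841) = 140/841 ≈ 0.16647)
(I((-11 + 1)*(-8 + 8), -23) + d)² = ((-23)² + 140/841)² = (529 + 140/841)² = (445029/841)² = 198050810841/707281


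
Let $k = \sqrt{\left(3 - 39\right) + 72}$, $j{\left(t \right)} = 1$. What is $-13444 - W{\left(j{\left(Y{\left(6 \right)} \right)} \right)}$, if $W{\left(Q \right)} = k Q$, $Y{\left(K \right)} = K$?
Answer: $-13450$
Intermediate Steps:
$k = 6$ ($k = \sqrt{\left(3 - 39\right) + 72} = \sqrt{-36 + 72} = \sqrt{36} = 6$)
$W{\left(Q \right)} = 6 Q$
$-13444 - W{\left(j{\left(Y{\left(6 \right)} \right)} \right)} = -13444 - 6 \cdot 1 = -13444 - 6 = -13450$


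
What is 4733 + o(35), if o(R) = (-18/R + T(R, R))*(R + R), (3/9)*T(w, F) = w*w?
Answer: 261947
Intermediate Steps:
T(w, F) = 3*w**2 (T(w, F) = 3*(w*w) = 3*w**2)
o(R) = 2*R*(-18/R + 3*R**2) (o(R) = (-18/R + 3*R**2)*(R + R) = (-18/R + 3*R**2)*(2*R) = 2*R*(-18/R + 3*R**2))
4733 + o(35) = 4733 + (-36 + 6*35**3) = 4733 + (-36 + 6*42875) = 4733 + (-36 + 257250) = 4733 + 257214 = 261947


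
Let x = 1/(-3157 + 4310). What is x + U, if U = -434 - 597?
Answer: -1188742/1153 ≈ -1031.0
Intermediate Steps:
x = 1/1153 ≈ 0.00086730
U = -1031
x + U = 1/1153 - 1031 = -1188742/1153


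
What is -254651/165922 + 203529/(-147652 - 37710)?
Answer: -20243139350/7688908441 ≈ -2.6328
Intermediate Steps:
-254651/165922 + 203529/(-147652 - 37710) = -254651*1/165922 + 203529/(-185362) = -254651/165922 + 203529*(-1/185362) = -254651/165922 - 203529/185362 = -20243139350/7688908441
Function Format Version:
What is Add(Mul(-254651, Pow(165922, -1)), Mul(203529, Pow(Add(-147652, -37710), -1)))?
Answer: Rational(-20243139350, 7688908441) ≈ -2.6328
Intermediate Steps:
Add(Mul(-254651, Pow(165922, -1)), Mul(203529, Pow(Add(-147652, -37710), -1))) = Add(Mul(-254651, Rational(1, 165922)), Mul(203529, Pow(-185362, -1))) = Add(Rational(-254651, 165922), Mul(203529, Rational(-1, 185362))) = Add(Rational(-254651, 165922), Rational(-203529, 185362)) = Rational(-20243139350, 7688908441)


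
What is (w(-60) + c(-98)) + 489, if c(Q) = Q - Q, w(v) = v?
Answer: 429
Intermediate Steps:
c(Q) = 0
(w(-60) + c(-98)) + 489 = (-60 + 0) + 489 = -60 + 489 = 429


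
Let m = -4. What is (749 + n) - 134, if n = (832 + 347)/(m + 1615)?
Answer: 110216/179 ≈ 615.73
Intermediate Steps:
n = 131/179 (n = (832 + 347)/(-4 + 1615) = 1179/1611 = 1179*(1/1611) = 131/179 ≈ 0.73184)
(749 + n) - 134 = (749 + 131/179) - 134 = 134202/179 - 134 = 110216/179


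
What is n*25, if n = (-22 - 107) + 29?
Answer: -2500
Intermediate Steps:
n = -100 (n = -129 + 29 = -100)
n*25 = -100*25 = -2500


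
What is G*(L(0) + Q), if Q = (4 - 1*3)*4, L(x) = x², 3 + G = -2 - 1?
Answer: -24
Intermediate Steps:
G = -6 (G = -3 + (-2 - 1) = -3 - 3 = -6)
Q = 4 (Q = (4 - 3)*4 = 1*4 = 4)
G*(L(0) + Q) = -6*(0² + 4) = -6*(0 + 4) = -6*4 = -24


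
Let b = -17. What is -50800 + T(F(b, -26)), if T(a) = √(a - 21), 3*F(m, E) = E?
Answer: -50800 + I*√267/3 ≈ -50800.0 + 5.4467*I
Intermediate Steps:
F(m, E) = E/3
T(a) = √(-21 + a)
-50800 + T(F(b, -26)) = -50800 + √(-21 + (⅓)*(-26)) = -50800 + √(-21 - 26/3) = -50800 + √(-89/3) = -50800 + I*√267/3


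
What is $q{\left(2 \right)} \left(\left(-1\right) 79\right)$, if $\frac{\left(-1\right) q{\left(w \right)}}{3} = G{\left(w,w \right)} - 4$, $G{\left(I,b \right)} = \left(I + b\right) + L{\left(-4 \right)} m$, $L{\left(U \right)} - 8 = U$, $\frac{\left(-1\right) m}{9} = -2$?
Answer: $17064$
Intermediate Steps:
$m = 18$ ($m = \left(-9\right) \left(-2\right) = 18$)
$L{\left(U \right)} = 8 + U$
$G{\left(I,b \right)} = 72 + I + b$ ($G{\left(I,b \right)} = \left(I + b\right) + \left(8 - 4\right) 18 = \left(I + b\right) + 4 \cdot 18 = \left(I + b\right) + 72 = 72 + I + b$)
$q{\left(w \right)} = -204 - 6 w$ ($q{\left(w \right)} = - 3 \left(\left(72 + w + w\right) - 4\right) = - 3 \left(\left(72 + 2 w\right) - 4\right) = - 3 \left(68 + 2 w\right) = -204 - 6 w$)
$q{\left(2 \right)} \left(\left(-1\right) 79\right) = \left(-204 - 12\right) \left(\left(-1\right) 79\right) = \left(-204 - 12\right) \left(-79\right) = \left(-216\right) \left(-79\right) = 17064$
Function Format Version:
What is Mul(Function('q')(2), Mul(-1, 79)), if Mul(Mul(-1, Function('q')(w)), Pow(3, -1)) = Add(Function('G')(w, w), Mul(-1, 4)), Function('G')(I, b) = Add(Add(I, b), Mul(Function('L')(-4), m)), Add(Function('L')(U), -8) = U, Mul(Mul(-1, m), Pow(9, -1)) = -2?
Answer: 17064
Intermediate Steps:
m = 18 (m = Mul(-9, -2) = 18)
Function('L')(U) = Add(8, U)
Function('G')(I, b) = Add(72, I, b) (Function('G')(I, b) = Add(Add(I, b), Mul(Add(8, -4), 18)) = Add(Add(I, b), Mul(4, 18)) = Add(Add(I, b), 72) = Add(72, I, b))
Function('q')(w) = Add(-204, Mul(-6, w)) (Function('q')(w) = Mul(-3, Add(Add(72, w, w), Mul(-1, 4))) = Mul(-3, Add(Add(72, Mul(2, w)), -4)) = Mul(-3, Add(68, Mul(2, w))) = Add(-204, Mul(-6, w)))
Mul(Function('q')(2), Mul(-1, 79)) = Mul(Add(-204, Mul(-6, 2)), Mul(-1, 79)) = Mul(Add(-204, -12), -79) = Mul(-216, -79) = 17064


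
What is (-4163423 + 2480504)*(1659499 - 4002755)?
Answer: 3943510044264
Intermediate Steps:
(-4163423 + 2480504)*(1659499 - 4002755) = -1682919*(-2343256) = 3943510044264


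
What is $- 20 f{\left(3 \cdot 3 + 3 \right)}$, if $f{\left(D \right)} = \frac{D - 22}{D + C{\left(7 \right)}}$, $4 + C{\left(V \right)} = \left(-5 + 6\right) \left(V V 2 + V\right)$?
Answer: $\frac{200}{113} \approx 1.7699$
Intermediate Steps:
$C{\left(V \right)} = -4 + V + 2 V^{2}$ ($C{\left(V \right)} = -4 + \left(-5 + 6\right) \left(V V 2 + V\right) = -4 + 1 \left(V^{2} \cdot 2 + V\right) = -4 + 1 \left(2 V^{2} + V\right) = -4 + 1 \left(V + 2 V^{2}\right) = -4 + \left(V + 2 V^{2}\right) = -4 + V + 2 V^{2}$)
$f{\left(D \right)} = \frac{-22 + D}{101 + D}$ ($f{\left(D \right)} = \frac{D - 22}{D + \left(-4 + 7 + 2 \cdot 7^{2}\right)} = \frac{-22 + D}{D + \left(-4 + 7 + 2 \cdot 49\right)} = \frac{-22 + D}{D + \left(-4 + 7 + 98\right)} = \frac{-22 + D}{D + 101} = \frac{-22 + D}{101 + D}$)
$- 20 f{\left(3 \cdot 3 + 3 \right)} = - 20 \frac{-22 + \left(3 \cdot 3 + 3\right)}{101 + \left(3 \cdot 3 + 3\right)} = - 20 \frac{-22 + \left(9 + 3\right)}{101 + \left(9 + 3\right)} = - 20 \frac{-22 + 12}{101 + 12} = - 20 \cdot \frac{1}{113} \left(-10\right) = \left(-20\right) \left(- \frac{10}{113}\right) = \frac{200}{113}$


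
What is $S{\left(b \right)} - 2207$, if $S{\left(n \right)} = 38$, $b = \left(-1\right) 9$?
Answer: $-2169$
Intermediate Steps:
$b = -9$
$S{\left(b \right)} - 2207 = 38 - 2207 = -2169$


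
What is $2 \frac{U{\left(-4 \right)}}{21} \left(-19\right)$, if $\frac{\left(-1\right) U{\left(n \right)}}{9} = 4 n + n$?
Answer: $- \frac{2280}{7} \approx -325.71$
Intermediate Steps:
$U{\left(n \right)} = - 45 n$ ($U{\left(n \right)} = - 9 \left(4 n + n\right) = - 9 \cdot 5 n = - 45 n$)
$2 \frac{U{\left(-4 \right)}}{21} \left(-19\right) = 2 \frac{\left(-45\right) \left(-4\right)}{21} \left(-19\right) = 2 \cdot 180 \cdot \frac{1}{21} \left(-19\right) = 2 \cdot \frac{60}{7} \left(-19\right) = \frac{120}{7} \left(-19\right) = - \frac{2280}{7}$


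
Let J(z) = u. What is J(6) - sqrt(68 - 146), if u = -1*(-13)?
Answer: 13 - I*sqrt(78) ≈ 13.0 - 8.8318*I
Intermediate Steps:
u = 13
J(z) = 13
J(6) - sqrt(68 - 146) = 13 - sqrt(68 - 146) = 13 - sqrt(-78) = 13 - I*sqrt(78)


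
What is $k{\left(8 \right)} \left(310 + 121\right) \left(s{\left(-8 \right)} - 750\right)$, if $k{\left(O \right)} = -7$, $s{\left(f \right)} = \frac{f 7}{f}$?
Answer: $2241631$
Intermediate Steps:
$s{\left(f \right)} = 7$ ($s{\left(f \right)} = \frac{7 f}{f} = 7$)
$k{\left(8 \right)} \left(310 + 121\right) \left(s{\left(-8 \right)} - 750\right) = - 7 \left(310 + 121\right) \left(7 - 750\right) = - 7 \cdot 431 \left(-743\right) = \left(-7\right) \left(-320233\right) = 2241631$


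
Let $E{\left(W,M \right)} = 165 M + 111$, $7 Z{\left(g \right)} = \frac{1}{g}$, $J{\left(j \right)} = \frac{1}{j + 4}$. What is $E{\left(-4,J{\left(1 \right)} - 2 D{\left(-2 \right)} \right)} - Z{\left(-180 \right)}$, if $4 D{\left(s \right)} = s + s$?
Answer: $\frac{597241}{1260} \approx 474.0$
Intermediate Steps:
$D{\left(s \right)} = \frac{s}{2}$ ($D{\left(s \right)} = \frac{s + s}{4} = \frac{2 s}{4} = \frac{s}{2}$)
$J{\left(j \right)} = \frac{1}{4 + j}$
$Z{\left(g \right)} = \frac{1}{7 g}$
$E{\left(W,M \right)} = 111 + 165 M$
$E{\left(-4,J{\left(1 \right)} - 2 D{\left(-2 \right)} \right)} - Z{\left(-180 \right)} = \left(111 + 165 \left(\frac{1}{4 + 1} - 2 \cdot \frac{1}{2} \left(-2\right)\right)\right) - \frac{1}{7 \left(-180\right)} = \left(111 + 165 \left(\frac{1}{5} - -2\right)\right) - \frac{1}{7} \left(- \frac{1}{180}\right) = \left(111 + 165 \left(\frac{1}{5} + 2\right)\right) - - \frac{1}{1260} = \left(111 + 165 \cdot \frac{11}{5}\right) + \frac{1}{1260} = \left(111 + 363\right) + \frac{1}{1260} = 474 + \frac{1}{1260} = \frac{597241}{1260}$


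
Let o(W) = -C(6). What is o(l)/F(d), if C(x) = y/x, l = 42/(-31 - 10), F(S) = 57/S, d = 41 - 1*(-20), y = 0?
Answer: 0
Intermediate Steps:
d = 61 (d = 41 + 20 = 61)
l = -42/41 (l = 42/(-41) = 42*(-1/41) = -42/41 ≈ -1.0244)
C(x) = 0 (C(x) = 0/x = 0)
o(W) = 0 (o(W) = -1*0 = 0)
o(l)/F(d) = 0/((57/61)) = 0/((57*(1/61))) = 0/(57/61) = 0*(61/57) = 0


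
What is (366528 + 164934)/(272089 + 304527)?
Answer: 265731/288308 ≈ 0.92169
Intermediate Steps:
(366528 + 164934)/(272089 + 304527) = 531462/576616 = 531462*(1/576616) = 265731/288308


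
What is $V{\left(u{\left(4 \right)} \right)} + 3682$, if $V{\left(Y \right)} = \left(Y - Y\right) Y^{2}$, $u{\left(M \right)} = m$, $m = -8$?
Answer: $3682$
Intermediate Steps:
$u{\left(M \right)} = -8$
$V{\left(Y \right)} = 0$ ($V{\left(Y \right)} = 0 Y^{2} = 0$)
$V{\left(u{\left(4 \right)} \right)} + 3682 = 0 + 3682 = 3682$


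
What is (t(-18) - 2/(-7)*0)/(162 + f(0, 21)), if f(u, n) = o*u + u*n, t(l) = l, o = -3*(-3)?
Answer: -1/9 ≈ -0.11111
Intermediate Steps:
o = 9
f(u, n) = 9*u + n*u (f(u, n) = 9*u + u*n = 9*u + n*u)
(t(-18) - 2/(-7)*0)/(162 + f(0, 21)) = (-18 - 2/(-7)*0)/(162 + 0*(9 + 21)) = (-18 - 2*(-1)/7*0)/(162 + 0*30) = (-18 - 2*(-1/7)*0)/(162 + 0) = (-18 + (2/7)*0)/162 = (-18 + 0)*(1/162) = -18*1/162 = -1/9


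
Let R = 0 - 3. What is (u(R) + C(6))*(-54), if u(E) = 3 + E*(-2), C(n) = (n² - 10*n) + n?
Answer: 486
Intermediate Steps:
C(n) = n² - 9*n
R = -3
u(E) = 3 - 2*E
(u(R) + C(6))*(-54) = ((3 - 2*(-3)) + 6*(-9 + 6))*(-54) = ((3 + 6) + 6*(-3))*(-54) = (9 - 18)*(-54) = -9*(-54) = 486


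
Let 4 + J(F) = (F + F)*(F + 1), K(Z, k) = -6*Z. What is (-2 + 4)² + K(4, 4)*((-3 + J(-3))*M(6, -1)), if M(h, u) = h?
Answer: -716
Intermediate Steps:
J(F) = -4 + 2*F*(1 + F) (J(F) = -4 + (F + F)*(F + 1) = -4 + (2*F)*(1 + F) = -4 + 2*F*(1 + F))
(-2 + 4)² + K(4, 4)*((-3 + J(-3))*M(6, -1)) = (-2 + 4)² + (-6*4)*((-3 + (-4 + 2*(-3) + 2*(-3)²))*6) = 2² - 24*(-3 + (-4 - 6 + 2*9))*6 = 4 - 24*(-3 + (-4 - 6 + 18))*6 = 4 - 24*(-3 + 8)*6 = 4 - 120*6 = 4 - 24*30 = 4 - 720 = -716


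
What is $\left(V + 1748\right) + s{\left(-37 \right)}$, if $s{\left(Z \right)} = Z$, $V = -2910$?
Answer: $-1199$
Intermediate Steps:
$\left(V + 1748\right) + s{\left(-37 \right)} = \left(-2910 + 1748\right) - 37 = -1162 - 37 = -1199$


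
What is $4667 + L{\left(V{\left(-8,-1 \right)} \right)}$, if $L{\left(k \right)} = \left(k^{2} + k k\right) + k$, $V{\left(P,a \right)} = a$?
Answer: $4668$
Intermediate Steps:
$L{\left(k \right)} = k + 2 k^{2}$ ($L{\left(k \right)} = \left(k^{2} + k^{2}\right) + k = 2 k^{2} + k = k + 2 k^{2}$)
$4667 + L{\left(V{\left(-8,-1 \right)} \right)} = 4667 - \left(1 + 2 \left(-1\right)\right) = 4667 - \left(1 - 2\right) = 4667 - -1 = 4667 + 1 = 4668$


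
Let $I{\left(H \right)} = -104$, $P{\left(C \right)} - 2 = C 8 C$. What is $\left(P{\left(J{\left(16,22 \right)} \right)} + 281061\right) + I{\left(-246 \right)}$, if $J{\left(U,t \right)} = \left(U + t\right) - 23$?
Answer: $282759$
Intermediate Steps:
$J{\left(U,t \right)} = -23 + U + t$
$P{\left(C \right)} = 2 + 8 C^{2}$ ($P{\left(C \right)} = 2 + C 8 C = 2 + 8 C C = 2 + 8 C^{2}$)
$\left(P{\left(J{\left(16,22 \right)} \right)} + 281061\right) + I{\left(-246 \right)} = \left(\left(2 + 8 \left(-23 + 16 + 22\right)^{2}\right) + 281061\right) - 104 = \left(\left(2 + 8 \cdot 15^{2}\right) + 281061\right) - 104 = \left(\left(2 + 8 \cdot 225\right) + 281061\right) - 104 = \left(\left(2 + 1800\right) + 281061\right) - 104 = \left(1802 + 281061\right) - 104 = 282863 - 104 = 282759$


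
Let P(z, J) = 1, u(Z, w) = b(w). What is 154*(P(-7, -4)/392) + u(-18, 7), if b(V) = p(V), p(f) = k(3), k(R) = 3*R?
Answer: 263/28 ≈ 9.3929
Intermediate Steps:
p(f) = 9 (p(f) = 3*3 = 9)
b(V) = 9
u(Z, w) = 9
154*(P(-7, -4)/392) + u(-18, 7) = 154*(1/392) + 9 = 11/28 + 9 = 263/28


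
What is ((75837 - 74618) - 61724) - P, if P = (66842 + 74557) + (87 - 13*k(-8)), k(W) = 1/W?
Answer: -1615941/8 ≈ -2.0199e+5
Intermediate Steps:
P = 1131901/8 (P = (66842 + 74557) + (87 - 13/(-8)) = 141399 + (87 - 13*(-1/8)) = 141399 + (87 + 13/8) = 141399 + 709/8 = 1131901/8 ≈ 1.4149e+5)
((75837 - 74618) - 61724) - P = ((75837 - 74618) - 61724) - 1*1131901/8 = (1219 - 61724) - 1131901/8 = -60505 - 1131901/8 = -1615941/8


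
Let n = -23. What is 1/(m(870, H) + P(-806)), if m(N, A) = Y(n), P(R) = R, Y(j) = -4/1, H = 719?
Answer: -1/810 ≈ -0.0012346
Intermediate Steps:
Y(j) = -4 (Y(j) = -4*1 = -4)
m(N, A) = -4
1/(m(870, H) + P(-806)) = 1/(-4 - 806) = 1/(-810) = -1/810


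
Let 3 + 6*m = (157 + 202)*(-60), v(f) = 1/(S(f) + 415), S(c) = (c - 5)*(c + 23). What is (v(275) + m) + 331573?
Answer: 53051169377/161750 ≈ 3.2798e+5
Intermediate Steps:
S(c) = (-5 + c)*(23 + c)
v(f) = 1/(300 + f**2 + 18*f) (v(f) = 1/((-115 + f**2 + 18*f) + 415) = 1/(300 + f**2 + 18*f))
m = -7181/2 (m = -1/2 + ((157 + 202)*(-60))/6 = -1/2 + (359*(-60))/6 = -1/2 + (1/6)*(-21540) = -1/2 - 3590 = -7181/2 ≈ -3590.5)
(v(275) + m) + 331573 = (1/(300 + 275**2 + 18*275) - 7181/2) + 331573 = (1/(300 + 75625 + 4950) - 7181/2) + 331573 = (1/80875 - 7181/2) + 331573 = -580763373/161750 + 331573 = 53051169377/161750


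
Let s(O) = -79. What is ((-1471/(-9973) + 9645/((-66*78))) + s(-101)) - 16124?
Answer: -277322301563/17113668 ≈ -16205.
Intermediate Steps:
((-1471/(-9973) + 9645/((-66*78))) + s(-101)) - 16124 = ((-1471/(-9973) + 9645/((-66*78))) - 79) - 16124 = ((-1471*(-1/9973) + 9645/(-5148)) - 79) - 16124 = ((1471/9973 + 9645*(-1/5148)) - 79) - 16124 = ((1471/9973 - 3215/1716) - 79) - 16124 = (-29538959/17113668 - 79) - 16124 = -1381518731/17113668 - 16124 = -277322301563/17113668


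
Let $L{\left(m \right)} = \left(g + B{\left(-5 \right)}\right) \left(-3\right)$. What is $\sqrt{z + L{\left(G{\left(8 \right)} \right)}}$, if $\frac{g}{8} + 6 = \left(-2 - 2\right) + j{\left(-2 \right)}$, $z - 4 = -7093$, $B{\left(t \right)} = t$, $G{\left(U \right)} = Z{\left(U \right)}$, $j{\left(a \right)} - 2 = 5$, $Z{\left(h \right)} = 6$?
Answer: $3 i \sqrt{778} \approx 83.678 i$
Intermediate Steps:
$j{\left(a \right)} = 7$ ($j{\left(a \right)} = 2 + 5 = 7$)
$G{\left(U \right)} = 6$
$z = -7089$ ($z = 4 - 7093 = -7089$)
$g = -24$ ($g = -48 + 8 \left(\left(-2 - 2\right) + 7\right) = -48 + 8 \left(-4 + 7\right) = -48 + 8 \cdot 3 = -48 + 24 = -24$)
$L{\left(m \right)} = 87$ ($L{\left(m \right)} = \left(-24 - 5\right) \left(-3\right) = \left(-29\right) \left(-3\right) = 87$)
$\sqrt{z + L{\left(G{\left(8 \right)} \right)}} = \sqrt{-7089 + 87} = \sqrt{-7002} = 3 i \sqrt{778}$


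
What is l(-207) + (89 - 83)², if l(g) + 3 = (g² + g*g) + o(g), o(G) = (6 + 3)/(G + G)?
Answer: 3943625/46 ≈ 85731.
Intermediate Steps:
o(G) = 9/(2*G) (o(G) = 9/((2*G)) = 9*(1/(2*G)) = 9/(2*G))
l(g) = -3 + 2*g² + 9/(2*g) (l(g) = -3 + ((g² + g*g) + 9/(2*g)) = -3 + ((g² + g²) + 9/(2*g)) = -3 + (2*g² + 9/(2*g)) = -3 + 2*g² + 9/(2*g))
l(-207) + (89 - 83)² = (-3 + 2*(-207)² + (9/2)/(-207)) + (89 - 83)² = (-3 + 2*42849 + (9/2)*(-1/207)) + 6² = (-3 + 85698 - 1/46) + 36 = 3941969/46 + 36 = 3943625/46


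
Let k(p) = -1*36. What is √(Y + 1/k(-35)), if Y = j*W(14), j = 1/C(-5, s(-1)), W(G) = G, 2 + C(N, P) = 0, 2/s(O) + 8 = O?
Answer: I*√253/6 ≈ 2.651*I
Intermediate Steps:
k(p) = -36
s(O) = 2/(-8 + O)
C(N, P) = -2 (C(N, P) = -2 + 0 = -2)
j = -½ (j = 1/(-2) = -½ ≈ -0.50000)
Y = -7 (Y = -½*14 = -7)
√(Y + 1/k(-35)) = √(-7 + 1/(-36)) = √(-7 - 1/36) = √(-253/36) = I*√253/6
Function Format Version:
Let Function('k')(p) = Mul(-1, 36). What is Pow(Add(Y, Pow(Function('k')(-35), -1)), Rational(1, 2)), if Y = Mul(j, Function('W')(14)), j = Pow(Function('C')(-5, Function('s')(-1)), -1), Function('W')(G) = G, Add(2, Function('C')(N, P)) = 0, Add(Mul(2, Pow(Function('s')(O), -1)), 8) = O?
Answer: Mul(Rational(1, 6), I, Pow(253, Rational(1, 2))) ≈ Mul(2.6510, I)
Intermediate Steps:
Function('k')(p) = -36
Function('s')(O) = Mul(2, Pow(Add(-8, O), -1))
Function('C')(N, P) = -2 (Function('C')(N, P) = Add(-2, 0) = -2)
j = Rational(-1, 2) (j = Pow(-2, -1) = Rational(-1, 2) ≈ -0.50000)
Y = -7 (Y = Mul(Rational(-1, 2), 14) = -7)
Pow(Add(Y, Pow(Function('k')(-35), -1)), Rational(1, 2)) = Pow(Add(-7, Pow(-36, -1)), Rational(1, 2)) = Pow(Add(-7, Rational(-1, 36)), Rational(1, 2)) = Pow(Rational(-253, 36), Rational(1, 2)) = Mul(Rational(1, 6), I, Pow(253, Rational(1, 2)))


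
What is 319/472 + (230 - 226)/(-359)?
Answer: 112633/169448 ≈ 0.66471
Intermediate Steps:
319/472 + (230 - 226)/(-359) = 319*(1/472) + 4*(-1/359) = 319/472 - 4/359 = 112633/169448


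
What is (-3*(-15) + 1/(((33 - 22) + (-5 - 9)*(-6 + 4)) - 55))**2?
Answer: 516961/256 ≈ 2019.4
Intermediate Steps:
(-3*(-15) + 1/(((33 - 22) + (-5 - 9)*(-6 + 4)) - 55))**2 = (45 + 1/((11 - 14*(-2)) - 55))**2 = (45 + 1/((11 + 28) - 55))**2 = (45 + 1/(39 - 55))**2 = (45 + 1/(-16))**2 = (45 - 1/16)**2 = (719/16)**2 = 516961/256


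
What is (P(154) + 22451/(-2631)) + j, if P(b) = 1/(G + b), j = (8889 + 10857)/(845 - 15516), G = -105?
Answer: -18646587602/1891370649 ≈ -9.8588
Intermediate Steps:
j = -19746/14671 (j = 19746/(-14671) = 19746*(-1/14671) = -19746/14671 ≈ -1.3459)
P(b) = 1/(-105 + b)
(P(154) + 22451/(-2631)) + j = (1/(-105 + 154) + 22451/(-2631)) - 19746/14671 = (1/49 + 22451*(-1/2631)) - 19746/14671 = (1/49 - 22451/2631) - 19746/14671 = -1097468/128919 - 19746/14671 = -18646587602/1891370649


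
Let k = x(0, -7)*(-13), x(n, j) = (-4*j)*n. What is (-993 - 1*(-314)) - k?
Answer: -679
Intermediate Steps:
x(n, j) = -4*j*n
k = 0 (k = -4*(-7)*0*(-13) = 0*(-13) = 0)
(-993 - 1*(-314)) - k = (-993 - 1*(-314)) - 1*0 = (-993 + 314) + 0 = -679 + 0 = -679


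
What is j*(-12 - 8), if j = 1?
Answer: -20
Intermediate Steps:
j*(-12 - 8) = 1*(-12 - 8) = 1*(-20) = -20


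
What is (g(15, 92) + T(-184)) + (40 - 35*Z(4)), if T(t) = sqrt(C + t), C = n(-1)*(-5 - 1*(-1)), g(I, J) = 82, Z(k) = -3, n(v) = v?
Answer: 227 + 6*I*sqrt(5) ≈ 227.0 + 13.416*I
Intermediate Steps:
C = 4 (C = -(-5 - 1*(-1)) = -(-5 + 1) = -1*(-4) = 4)
T(t) = sqrt(4 + t)
(g(15, 92) + T(-184)) + (40 - 35*Z(4)) = (82 + sqrt(4 - 184)) + (40 - 35*(-3)) = (82 + sqrt(-180)) + (40 + 105) = (82 + 6*I*sqrt(5)) + 145 = 227 + 6*I*sqrt(5)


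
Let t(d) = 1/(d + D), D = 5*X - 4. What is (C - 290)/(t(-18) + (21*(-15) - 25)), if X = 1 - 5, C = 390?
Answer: -4200/14281 ≈ -0.29410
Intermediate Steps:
X = -4
D = -24 (D = 5*(-4) - 4 = -20 - 4 = -24)
t(d) = 1/(-24 + d) (t(d) = 1/(d - 24) = 1/(-24 + d))
(C - 290)/(t(-18) + (21*(-15) - 25)) = (390 - 290)/(1/(-24 - 18) + (21*(-15) - 25)) = 100/(1/(-42) + (-315 - 25)) = 100/(-1/42 - 340) = 100/(-14281/42) = 100*(-42/14281) = -4200/14281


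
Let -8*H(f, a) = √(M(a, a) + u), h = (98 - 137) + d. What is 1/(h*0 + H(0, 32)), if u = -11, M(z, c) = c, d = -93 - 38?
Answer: -8*√21/21 ≈ -1.7457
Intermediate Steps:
d = -131
h = -170 (h = (98 - 137) - 131 = -39 - 131 = -170)
H(f, a) = -√(-11 + a)/8 (H(f, a) = -√(a - 11)/8 = -√(-11 + a)/8)
1/(h*0 + H(0, 32)) = 1/(-170*0 - √(-11 + 32)/8) = 1/(0 - √21/8) = 1/(-√21/8) = -8*√21/21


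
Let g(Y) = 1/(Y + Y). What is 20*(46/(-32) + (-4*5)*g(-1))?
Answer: 685/4 ≈ 171.25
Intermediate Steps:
g(Y) = 1/(2*Y)
20*(46/(-32) + (-4*5)*g(-1)) = 20*(46/(-32) + (-4*5)*((½)/(-1))) = 20*(46*(-1/32) - 10*(-1)) = 20*(-23/16 - 20*(-½)) = 20*(-23/16 + 10) = 20*(137/16) = 685/4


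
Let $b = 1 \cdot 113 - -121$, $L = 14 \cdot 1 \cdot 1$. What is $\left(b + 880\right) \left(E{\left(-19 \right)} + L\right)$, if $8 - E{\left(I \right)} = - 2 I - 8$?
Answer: $-8912$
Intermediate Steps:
$L = 14$ ($L = 14 \cdot 1 = 14$)
$E{\left(I \right)} = 16 + 2 I$ ($E{\left(I \right)} = 8 - \left(- 2 I - 8\right) = 8 - \left(-8 - 2 I\right) = 8 + \left(8 + 2 I\right) = 16 + 2 I$)
$b = 234$ ($b = 113 + 121 = 234$)
$\left(b + 880\right) \left(E{\left(-19 \right)} + L\right) = \left(234 + 880\right) \left(\left(16 + 2 \left(-19\right)\right) + 14\right) = 1114 \left(\left(16 - 38\right) + 14\right) = 1114 \left(-22 + 14\right) = 1114 \left(-8\right) = -8912$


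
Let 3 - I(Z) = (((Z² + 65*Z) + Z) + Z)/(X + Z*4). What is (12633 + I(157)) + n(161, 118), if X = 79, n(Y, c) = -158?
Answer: 1255254/101 ≈ 12428.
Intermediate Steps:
I(Z) = 3 - (Z² + 67*Z)/(79 + 4*Z) (I(Z) = 3 - (((Z² + 65*Z) + Z) + Z)/(79 + Z*4) = 3 - ((Z² + 66*Z) + Z)/(79 + 4*Z) = 3 - (Z² + 67*Z)/(79 + 4*Z))
(12633 + I(157)) + n(161, 118) = (12633 + (237 - 1*157² - 55*157)/(79 + 4*157)) - 158 = (12633 + (237 - 1*24649 - 8635)/(79 + 628)) - 158 = (12633 + (237 - 24649 - 8635)/707) - 158 = (12633 + (1/707)*(-33047)) - 158 = (12633 - 4721/101) - 158 = 1271212/101 - 158 = 1255254/101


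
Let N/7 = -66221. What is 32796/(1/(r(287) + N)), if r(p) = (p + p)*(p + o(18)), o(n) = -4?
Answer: -9875039580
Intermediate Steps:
N = -463547 (N = 7*(-66221) = -463547)
r(p) = 2*p*(-4 + p) (r(p) = (p + p)*(p - 4) = (2*p)*(-4 + p) = 2*p*(-4 + p))
32796/(1/(r(287) + N)) = 32796/(1/(2*287*(-4 + 287) - 463547)) = 32796/(1/(2*287*283 - 463547)) = 32796/(1/(162442 - 463547)) = 32796/(1/(-301105)) = 32796/(-1/301105) = 32796*(-301105) = -9875039580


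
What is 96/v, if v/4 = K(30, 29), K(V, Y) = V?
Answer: ⅘ ≈ 0.80000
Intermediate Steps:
v = 120 (v = 4*30 = 120)
96/v = 96/120 = 96*(1/120) = ⅘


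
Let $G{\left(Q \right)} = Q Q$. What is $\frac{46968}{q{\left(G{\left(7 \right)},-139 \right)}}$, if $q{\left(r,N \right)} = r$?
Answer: $\frac{46968}{49} \approx 958.53$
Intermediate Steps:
$G{\left(Q \right)} = Q^{2}$
$\frac{46968}{q{\left(G{\left(7 \right)},-139 \right)}} = \frac{46968}{7^{2}} = \frac{46968}{49}$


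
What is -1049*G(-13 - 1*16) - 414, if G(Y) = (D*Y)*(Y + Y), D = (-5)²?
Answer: -44110864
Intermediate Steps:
D = 25
G(Y) = 50*Y² (G(Y) = (25*Y)*(Y + Y) = (25*Y)*(2*Y) = 50*Y²)
-1049*G(-13 - 1*16) - 414 = -52450*(-13 - 1*16)² - 414 = -52450*(-13 - 16)² - 414 = -52450*(-29)² - 414 = -52450*841 - 414 = -1049*42050 - 414 = -44110450 - 414 = -44110864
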